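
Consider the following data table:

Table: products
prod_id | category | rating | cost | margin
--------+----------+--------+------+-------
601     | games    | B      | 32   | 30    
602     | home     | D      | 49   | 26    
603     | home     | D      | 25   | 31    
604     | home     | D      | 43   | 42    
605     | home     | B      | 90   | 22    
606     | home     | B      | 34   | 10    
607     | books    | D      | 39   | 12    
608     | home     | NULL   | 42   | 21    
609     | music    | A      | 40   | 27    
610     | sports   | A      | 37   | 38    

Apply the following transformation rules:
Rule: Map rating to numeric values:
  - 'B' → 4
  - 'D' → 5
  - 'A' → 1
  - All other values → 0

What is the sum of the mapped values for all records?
34

Step 1: Apply mapping to each record
Step 2: Count by status:
  'B': 3 records × 4 = 12
  'D': 4 records × 5 = 20
  'A': 2 records × 1 = 2
Step 3: Sum all mapped values = 34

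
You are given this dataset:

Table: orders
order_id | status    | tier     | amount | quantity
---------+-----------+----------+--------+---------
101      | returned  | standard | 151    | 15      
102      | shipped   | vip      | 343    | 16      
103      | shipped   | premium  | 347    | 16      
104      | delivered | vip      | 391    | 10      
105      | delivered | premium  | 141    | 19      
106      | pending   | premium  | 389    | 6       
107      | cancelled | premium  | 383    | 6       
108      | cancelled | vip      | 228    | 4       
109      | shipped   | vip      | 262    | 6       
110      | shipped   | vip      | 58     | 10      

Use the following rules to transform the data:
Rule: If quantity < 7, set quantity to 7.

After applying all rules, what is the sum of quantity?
114

Step 1: 4 records have quantity < 7
Step 2: These records originally summed to 22
Step 3: After setting to minimum: 4 × 7 = 28
Step 4: Unaffected records sum: 86
Step 5: Final sum = 28 + 86 = 114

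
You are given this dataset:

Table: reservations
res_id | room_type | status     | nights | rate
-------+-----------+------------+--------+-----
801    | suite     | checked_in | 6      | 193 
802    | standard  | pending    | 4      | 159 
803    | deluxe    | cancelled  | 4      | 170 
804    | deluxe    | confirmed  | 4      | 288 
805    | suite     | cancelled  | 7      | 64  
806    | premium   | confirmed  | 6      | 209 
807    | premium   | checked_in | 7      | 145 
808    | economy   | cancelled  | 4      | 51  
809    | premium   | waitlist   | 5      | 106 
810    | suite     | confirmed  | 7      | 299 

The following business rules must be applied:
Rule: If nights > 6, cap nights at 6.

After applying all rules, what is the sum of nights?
51

Step 1: 3 records have nights > 6
Step 2: These records originally summed to 21
Step 3: After capping: 3 × 6 = 18
Step 4: Unaffected records sum: 33
Step 5: Final sum = 18 + 33 = 51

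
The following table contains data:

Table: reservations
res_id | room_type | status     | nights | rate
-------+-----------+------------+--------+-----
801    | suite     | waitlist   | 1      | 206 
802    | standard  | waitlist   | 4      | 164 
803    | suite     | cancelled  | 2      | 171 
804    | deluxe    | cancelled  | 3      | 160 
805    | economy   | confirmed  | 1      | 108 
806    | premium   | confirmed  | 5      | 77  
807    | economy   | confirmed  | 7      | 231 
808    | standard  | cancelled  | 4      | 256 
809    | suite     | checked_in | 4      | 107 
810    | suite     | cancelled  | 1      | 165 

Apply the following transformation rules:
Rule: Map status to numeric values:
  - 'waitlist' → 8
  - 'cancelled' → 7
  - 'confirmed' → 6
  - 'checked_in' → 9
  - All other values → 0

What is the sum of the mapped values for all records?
71

Step 1: Apply mapping to each record
Step 2: Count by status:
  'waitlist': 2 records × 8 = 16
  'cancelled': 4 records × 7 = 28
  'confirmed': 3 records × 6 = 18
  'checked_in': 1 records × 9 = 9
Step 3: Sum all mapped values = 71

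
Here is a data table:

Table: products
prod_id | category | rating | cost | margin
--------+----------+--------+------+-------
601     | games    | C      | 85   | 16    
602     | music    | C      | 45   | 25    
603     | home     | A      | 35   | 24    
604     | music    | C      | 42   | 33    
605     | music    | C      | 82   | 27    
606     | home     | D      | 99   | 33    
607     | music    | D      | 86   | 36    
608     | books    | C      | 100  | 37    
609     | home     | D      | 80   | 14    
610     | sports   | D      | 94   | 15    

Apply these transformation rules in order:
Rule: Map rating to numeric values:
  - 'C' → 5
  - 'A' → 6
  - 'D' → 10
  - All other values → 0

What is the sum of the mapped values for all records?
71

Step 1: Apply mapping to each record
Step 2: Count by status:
  'C': 5 records × 5 = 25
  'A': 1 records × 6 = 6
  'D': 4 records × 10 = 40
Step 3: Sum all mapped values = 71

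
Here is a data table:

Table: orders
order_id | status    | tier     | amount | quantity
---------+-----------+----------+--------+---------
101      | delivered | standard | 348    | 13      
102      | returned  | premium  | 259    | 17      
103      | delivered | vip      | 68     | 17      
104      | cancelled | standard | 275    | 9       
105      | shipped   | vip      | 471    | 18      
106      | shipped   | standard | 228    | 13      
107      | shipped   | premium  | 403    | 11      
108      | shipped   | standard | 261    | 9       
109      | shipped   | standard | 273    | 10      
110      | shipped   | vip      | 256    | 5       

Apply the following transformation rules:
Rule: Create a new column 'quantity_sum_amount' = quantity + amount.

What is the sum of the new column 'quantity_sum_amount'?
2964

Step 1: For each record, compute quantity + amount
Example calculations:
  13 + 348 = 361
  17 + 259 = 276
  17 + 68 = 85
  ...
Step 2: Sum all derived values
Step 3: Total = 2964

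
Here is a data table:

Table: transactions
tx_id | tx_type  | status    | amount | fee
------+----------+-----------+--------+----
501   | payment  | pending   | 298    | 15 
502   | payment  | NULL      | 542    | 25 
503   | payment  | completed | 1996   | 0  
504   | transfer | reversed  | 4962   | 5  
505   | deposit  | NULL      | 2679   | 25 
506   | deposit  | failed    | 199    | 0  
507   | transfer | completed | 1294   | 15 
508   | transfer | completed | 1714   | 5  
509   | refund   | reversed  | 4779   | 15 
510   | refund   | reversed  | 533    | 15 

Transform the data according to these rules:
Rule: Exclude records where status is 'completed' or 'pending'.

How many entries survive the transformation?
6

Step 1: Count records to exclude
  - 3 (completed) + 1 (pending) = 4 records
Step 2: Total records: 10
Step 3: Remaining = 10 - 4 = 6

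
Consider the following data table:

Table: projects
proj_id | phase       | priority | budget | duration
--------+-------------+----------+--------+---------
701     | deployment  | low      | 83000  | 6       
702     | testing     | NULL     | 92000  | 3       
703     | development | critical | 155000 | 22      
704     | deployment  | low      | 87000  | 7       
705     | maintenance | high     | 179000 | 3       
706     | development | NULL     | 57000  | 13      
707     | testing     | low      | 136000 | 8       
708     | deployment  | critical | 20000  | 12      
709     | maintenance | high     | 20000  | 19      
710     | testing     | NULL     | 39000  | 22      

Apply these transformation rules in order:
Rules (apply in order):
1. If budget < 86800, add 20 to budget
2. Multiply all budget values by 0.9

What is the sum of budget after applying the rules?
781290.0

Step 1: Apply Rule 1 - Add 20 to records with budget < 86800
  - 5 records affected: 219000 + (5 × 20) = 219100
  - Unaffected records: 649000
  - Sum after Rule 1: 868100
Step 2: Apply Rule 2 - Multiply all by 0.9
  - 868100 × 0.9 = 781290.0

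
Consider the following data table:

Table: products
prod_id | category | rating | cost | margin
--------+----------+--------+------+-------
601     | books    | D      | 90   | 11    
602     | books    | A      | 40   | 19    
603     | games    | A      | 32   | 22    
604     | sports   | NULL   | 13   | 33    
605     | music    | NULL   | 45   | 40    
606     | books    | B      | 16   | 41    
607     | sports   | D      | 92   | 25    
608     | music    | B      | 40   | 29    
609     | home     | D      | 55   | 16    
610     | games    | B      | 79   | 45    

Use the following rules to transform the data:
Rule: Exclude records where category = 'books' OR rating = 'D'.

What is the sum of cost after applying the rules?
209

Step 1: Find records where category = 'books' OR rating = 'D'
Step 2: 5 records match, summing to 293
Step 3: Original sum: 502
Step 4: Remaining sum = 502 - 293 = 209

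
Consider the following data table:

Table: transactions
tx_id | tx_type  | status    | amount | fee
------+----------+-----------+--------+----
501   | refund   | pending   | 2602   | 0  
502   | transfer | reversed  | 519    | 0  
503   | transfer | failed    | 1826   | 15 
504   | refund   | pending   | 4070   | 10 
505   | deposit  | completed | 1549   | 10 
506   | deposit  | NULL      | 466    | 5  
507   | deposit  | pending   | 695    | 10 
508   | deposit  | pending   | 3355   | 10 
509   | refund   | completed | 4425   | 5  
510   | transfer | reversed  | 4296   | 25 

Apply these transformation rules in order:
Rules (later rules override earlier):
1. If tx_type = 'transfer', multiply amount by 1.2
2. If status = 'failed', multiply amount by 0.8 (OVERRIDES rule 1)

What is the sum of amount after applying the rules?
24400.8

Step 1: Rule 2 takes priority for records with status = 'failed'
  - 1 records: 1826 × 0.8 = 1460.8
Step 2: Rule 1 applies to remaining records with tx_type = 'transfer'
  - 2 records: 4815 × 1.2 = 5778.0
Step 3: Other records unchanged: 17162
Step 4: Final sum = 1460.8 + 5778.0 + 17162 = 24400.8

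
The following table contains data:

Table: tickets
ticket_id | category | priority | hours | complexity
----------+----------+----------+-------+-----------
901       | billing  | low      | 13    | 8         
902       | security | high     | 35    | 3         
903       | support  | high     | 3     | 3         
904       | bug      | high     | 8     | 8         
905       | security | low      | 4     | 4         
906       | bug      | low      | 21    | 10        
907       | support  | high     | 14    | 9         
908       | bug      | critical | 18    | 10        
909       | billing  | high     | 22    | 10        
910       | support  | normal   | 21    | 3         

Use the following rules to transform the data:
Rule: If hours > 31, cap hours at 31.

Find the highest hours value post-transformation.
31

Step 1: Original maximum hours = 35
Step 2: Apply cap at 31
Step 3: 1 records had hours > 31 and were capped
Step 4: Maximum after transformation = 31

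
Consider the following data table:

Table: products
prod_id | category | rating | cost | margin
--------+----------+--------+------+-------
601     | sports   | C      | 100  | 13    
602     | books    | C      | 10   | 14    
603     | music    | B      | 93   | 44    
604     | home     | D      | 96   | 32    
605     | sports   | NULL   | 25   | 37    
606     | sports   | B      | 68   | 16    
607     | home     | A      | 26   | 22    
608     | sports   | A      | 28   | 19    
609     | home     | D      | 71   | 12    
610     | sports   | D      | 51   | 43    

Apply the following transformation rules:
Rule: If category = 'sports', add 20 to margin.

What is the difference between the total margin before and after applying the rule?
100

Step 1: Original sum of margin = 252
Step 2: 5 records have category = 'sports'
Step 3: Each affected record changes by 20
Step 4: Total change = 5 × 20 = 100
Step 5: New sum = 252 + 100 = 352
Step 6: Difference = |352 - 252| = 100
        (Sum increased by 100)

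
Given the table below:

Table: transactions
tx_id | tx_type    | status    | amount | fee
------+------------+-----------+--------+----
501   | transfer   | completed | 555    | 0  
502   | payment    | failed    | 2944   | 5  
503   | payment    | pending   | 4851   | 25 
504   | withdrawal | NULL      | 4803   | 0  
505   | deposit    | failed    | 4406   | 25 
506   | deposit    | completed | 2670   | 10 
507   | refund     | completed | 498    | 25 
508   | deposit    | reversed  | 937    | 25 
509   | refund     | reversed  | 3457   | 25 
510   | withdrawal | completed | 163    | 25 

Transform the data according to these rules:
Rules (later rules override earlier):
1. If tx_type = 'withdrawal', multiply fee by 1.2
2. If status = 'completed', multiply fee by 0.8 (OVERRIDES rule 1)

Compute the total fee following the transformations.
153.0

Step 1: Rule 2 takes priority for records with status = 'completed'
  - 4 records: 60 × 0.8 = 48.0
Step 2: Rule 1 applies to remaining records with tx_type = 'withdrawal'
  - 1 records: 0 × 1.2 = 0.0
Step 3: Other records unchanged: 105
Step 4: Final sum = 48.0 + 0.0 + 105 = 153.0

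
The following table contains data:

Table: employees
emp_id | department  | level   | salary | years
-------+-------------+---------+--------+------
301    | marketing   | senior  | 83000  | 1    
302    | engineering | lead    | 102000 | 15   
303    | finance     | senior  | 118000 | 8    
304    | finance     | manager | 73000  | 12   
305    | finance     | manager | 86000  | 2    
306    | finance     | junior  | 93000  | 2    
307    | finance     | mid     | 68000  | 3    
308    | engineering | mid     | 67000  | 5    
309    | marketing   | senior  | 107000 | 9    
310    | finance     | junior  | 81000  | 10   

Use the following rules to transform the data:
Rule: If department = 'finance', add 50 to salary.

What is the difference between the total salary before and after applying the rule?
300

Step 1: Original sum of salary = 878000
Step 2: 6 records have department = 'finance'
Step 3: Each affected record changes by 50
Step 4: Total change = 6 × 50 = 300
Step 5: New sum = 878000 + 300 = 878300
Step 6: Difference = |878300 - 878000| = 300
        (Sum increased by 300)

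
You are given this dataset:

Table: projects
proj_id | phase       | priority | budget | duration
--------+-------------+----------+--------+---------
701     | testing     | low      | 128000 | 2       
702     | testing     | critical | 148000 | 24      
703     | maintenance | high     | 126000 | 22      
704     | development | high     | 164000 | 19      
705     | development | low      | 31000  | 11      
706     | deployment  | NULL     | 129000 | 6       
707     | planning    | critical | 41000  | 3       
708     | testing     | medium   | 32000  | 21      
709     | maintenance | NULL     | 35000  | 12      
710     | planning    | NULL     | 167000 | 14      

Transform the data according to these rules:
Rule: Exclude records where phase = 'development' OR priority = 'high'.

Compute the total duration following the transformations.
82

Step 1: Find records where phase = 'development' OR priority = 'high'
Step 2: 3 records match, summing to 52
Step 3: Original sum: 134
Step 4: Remaining sum = 134 - 52 = 82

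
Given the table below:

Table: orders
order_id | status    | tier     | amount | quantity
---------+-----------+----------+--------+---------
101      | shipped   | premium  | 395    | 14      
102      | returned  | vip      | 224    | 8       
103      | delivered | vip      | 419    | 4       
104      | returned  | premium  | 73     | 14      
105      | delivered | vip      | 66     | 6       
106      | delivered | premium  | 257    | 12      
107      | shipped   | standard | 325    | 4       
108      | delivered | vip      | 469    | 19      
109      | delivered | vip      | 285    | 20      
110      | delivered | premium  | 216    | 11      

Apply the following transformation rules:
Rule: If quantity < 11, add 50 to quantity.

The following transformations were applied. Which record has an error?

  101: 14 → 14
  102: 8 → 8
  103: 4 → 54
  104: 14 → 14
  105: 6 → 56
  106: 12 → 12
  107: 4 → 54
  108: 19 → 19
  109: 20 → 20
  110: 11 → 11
Record 102 has an error. The correct transformed value should be 58, not 8.

Step 1: Check each record against the rule
Step 2: Record 102 has quantity = 8
Step 3: Since 8 < 11, the bonus should have been applied
Step 4: Correct value = 58, but claimed value = 8
Conclusion: Record 102 has the error.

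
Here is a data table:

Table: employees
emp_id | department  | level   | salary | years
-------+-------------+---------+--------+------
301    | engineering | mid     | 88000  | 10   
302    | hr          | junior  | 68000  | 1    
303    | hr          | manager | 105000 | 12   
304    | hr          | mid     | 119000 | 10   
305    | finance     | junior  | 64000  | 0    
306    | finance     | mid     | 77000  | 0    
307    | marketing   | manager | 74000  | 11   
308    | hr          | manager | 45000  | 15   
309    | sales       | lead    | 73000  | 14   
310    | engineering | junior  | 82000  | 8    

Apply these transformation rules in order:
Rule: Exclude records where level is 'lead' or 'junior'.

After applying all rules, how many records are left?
6

Step 1: Count records to exclude
  - 1 (lead) + 3 (junior) = 4 records
Step 2: Total records: 10
Step 3: Remaining = 10 - 4 = 6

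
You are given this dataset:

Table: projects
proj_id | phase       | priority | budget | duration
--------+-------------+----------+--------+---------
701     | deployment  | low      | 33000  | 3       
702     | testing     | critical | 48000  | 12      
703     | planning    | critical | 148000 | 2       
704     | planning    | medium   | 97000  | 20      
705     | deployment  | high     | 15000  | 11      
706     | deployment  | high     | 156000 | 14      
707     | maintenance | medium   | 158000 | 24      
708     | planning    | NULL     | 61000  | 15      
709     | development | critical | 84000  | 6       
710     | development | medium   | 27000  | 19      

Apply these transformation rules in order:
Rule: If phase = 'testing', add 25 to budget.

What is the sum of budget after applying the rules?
827025

Step 1: Count records where phase = 'testing': 1
Step 2: Total bonus added: 1 × 25 = 25
Step 3: Original sum of budget: 827000
Step 4: Final sum = 827000 + 25 = 827025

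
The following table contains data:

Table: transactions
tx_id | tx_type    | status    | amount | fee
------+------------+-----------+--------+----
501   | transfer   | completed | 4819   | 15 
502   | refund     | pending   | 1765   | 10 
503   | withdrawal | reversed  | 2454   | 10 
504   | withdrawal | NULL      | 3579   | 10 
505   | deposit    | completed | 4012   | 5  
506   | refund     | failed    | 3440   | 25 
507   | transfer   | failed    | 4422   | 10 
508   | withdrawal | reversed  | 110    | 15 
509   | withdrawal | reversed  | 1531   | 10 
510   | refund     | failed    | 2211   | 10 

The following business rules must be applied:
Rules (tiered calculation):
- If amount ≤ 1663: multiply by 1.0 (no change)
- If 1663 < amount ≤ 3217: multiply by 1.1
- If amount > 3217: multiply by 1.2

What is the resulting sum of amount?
33040.4

Step 1: Tier 1 (amount ≤ 1663): 2 records, sum = 1641 × 1.0 = 1641.0
Step 2: Tier 2 (1663 < amount ≤ 3217): 3 records, sum = 6430 × 1.1 = 7073.0
Step 3: Tier 3 (amount > 3217): 5 records, sum = 20272 × 1.2 = 24326.4
Step 4: Final sum = 1641.0 + 7073.0 + 24326.4 = 33040.4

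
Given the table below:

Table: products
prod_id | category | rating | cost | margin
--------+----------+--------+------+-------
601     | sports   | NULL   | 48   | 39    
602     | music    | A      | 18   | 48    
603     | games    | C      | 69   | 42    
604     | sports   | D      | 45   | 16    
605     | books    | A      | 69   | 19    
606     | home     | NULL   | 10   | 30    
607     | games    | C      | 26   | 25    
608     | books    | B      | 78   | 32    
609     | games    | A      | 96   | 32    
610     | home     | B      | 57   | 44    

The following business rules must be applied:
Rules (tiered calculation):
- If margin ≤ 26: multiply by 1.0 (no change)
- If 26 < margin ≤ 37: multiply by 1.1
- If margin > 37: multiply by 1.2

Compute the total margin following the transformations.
371.0

Step 1: Tier 1 (margin ≤ 26): 3 records, sum = 60 × 1.0 = 60.0
Step 2: Tier 2 (26 < margin ≤ 37): 3 records, sum = 94 × 1.1 = 103.4
Step 3: Tier 3 (margin > 37): 4 records, sum = 173 × 1.2 = 207.6
Step 4: Final sum = 60.0 + 103.4 + 207.6 = 371.0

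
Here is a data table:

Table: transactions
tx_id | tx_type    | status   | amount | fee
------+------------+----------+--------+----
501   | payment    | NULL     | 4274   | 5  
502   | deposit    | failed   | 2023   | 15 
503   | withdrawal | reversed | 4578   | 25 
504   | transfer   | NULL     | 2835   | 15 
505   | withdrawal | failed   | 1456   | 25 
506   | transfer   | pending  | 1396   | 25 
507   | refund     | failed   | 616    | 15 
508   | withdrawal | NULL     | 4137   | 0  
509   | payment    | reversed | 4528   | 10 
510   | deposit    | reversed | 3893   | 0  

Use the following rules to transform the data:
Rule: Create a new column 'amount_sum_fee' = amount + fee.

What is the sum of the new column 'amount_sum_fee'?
29871

Step 1: For each record, compute amount + fee
Example calculations:
  4274 + 5 = 4279
  2023 + 15 = 2038
  4578 + 25 = 4603
  ...
Step 2: Sum all derived values
Step 3: Total = 29871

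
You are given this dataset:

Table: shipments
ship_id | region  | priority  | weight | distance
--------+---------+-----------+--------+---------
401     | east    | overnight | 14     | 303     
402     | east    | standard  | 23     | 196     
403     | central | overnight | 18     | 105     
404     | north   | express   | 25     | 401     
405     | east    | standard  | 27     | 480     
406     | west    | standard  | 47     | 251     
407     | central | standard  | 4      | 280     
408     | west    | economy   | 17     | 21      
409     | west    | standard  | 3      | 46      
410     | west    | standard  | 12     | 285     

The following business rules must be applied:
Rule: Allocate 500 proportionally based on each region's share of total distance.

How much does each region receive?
central: 81.29, east: 206.71, north: 84.67, west: 127.32

Step 1: Calculate total distance = 2368
Step 2: Calculate each region's proportion:
  central: 385/2368 = 16.26% → 81.29
  east: 979/2368 = 41.34% → 206.71
  north: 401/2368 = 16.93% → 84.67
  west: 603/2368 = 25.46% → 127.32
Step 3: Verify: sum of allocations ≈ 500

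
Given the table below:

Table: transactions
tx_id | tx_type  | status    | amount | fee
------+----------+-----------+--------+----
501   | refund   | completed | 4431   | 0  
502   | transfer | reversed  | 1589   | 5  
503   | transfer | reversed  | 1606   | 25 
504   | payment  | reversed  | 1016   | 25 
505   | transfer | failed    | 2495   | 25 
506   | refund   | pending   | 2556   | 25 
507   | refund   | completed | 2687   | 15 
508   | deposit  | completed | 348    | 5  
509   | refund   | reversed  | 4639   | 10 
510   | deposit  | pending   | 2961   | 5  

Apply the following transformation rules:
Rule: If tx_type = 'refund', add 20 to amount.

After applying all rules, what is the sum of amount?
24408

Step 1: Count records where tx_type = 'refund': 4
Step 2: Total bonus added: 4 × 20 = 80
Step 3: Original sum of amount: 24328
Step 4: Final sum = 24328 + 80 = 24408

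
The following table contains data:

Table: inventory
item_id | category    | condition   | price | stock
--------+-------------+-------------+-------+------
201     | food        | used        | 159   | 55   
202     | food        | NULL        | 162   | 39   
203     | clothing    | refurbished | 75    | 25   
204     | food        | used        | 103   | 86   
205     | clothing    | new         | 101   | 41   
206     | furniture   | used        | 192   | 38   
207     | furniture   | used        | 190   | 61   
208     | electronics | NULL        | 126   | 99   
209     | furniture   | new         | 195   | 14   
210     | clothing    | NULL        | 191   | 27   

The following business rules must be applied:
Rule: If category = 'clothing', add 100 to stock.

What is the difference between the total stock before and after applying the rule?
300

Step 1: Original sum of stock = 485
Step 2: 3 records have category = 'clothing'
Step 3: Each affected record changes by 100
Step 4: Total change = 3 × 100 = 300
Step 5: New sum = 485 + 300 = 785
Step 6: Difference = |785 - 485| = 300
        (Sum increased by 300)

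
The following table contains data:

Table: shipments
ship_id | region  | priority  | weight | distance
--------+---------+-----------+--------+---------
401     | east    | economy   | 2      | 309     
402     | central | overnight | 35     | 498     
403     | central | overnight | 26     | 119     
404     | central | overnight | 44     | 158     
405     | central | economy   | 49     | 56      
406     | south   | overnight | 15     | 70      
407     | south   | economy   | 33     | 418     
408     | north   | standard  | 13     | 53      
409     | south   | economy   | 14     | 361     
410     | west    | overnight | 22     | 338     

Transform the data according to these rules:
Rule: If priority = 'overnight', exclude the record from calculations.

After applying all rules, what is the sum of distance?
1197

Step 1: Identify records where priority = 'overnight'
Step 2: The excluded records sum to 1183
Step 3: Original total distance = 2380
Step 4: Remaining total = 2380 - 1183 = 1197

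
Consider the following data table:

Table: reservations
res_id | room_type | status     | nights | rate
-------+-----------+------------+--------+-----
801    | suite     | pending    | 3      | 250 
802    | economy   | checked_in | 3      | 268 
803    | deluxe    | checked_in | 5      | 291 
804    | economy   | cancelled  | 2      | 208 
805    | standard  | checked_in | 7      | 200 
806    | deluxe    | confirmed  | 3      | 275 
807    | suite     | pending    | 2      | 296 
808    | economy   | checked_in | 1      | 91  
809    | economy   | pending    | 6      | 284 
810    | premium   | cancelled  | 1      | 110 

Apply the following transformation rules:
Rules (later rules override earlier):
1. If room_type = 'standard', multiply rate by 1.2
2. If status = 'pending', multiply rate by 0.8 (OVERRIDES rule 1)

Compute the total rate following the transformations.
2147.0

Step 1: Rule 2 takes priority for records with status = 'pending'
  - 3 records: 830 × 0.8 = 664.0
Step 2: Rule 1 applies to remaining records with room_type = 'standard'
  - 1 records: 200 × 1.2 = 240.0
Step 3: Other records unchanged: 1243
Step 4: Final sum = 664.0 + 240.0 + 1243 = 2147.0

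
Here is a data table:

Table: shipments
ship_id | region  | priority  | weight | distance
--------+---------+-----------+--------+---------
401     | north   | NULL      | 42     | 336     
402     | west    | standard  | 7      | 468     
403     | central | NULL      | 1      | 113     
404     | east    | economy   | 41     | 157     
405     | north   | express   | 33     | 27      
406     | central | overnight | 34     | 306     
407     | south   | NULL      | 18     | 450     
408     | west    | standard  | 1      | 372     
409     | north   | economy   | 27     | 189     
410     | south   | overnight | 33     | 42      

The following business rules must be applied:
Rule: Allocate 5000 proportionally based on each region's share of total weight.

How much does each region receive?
central: 738.4, east: 864.98, north: 2151.9, south: 1075.95, west: 168.78

Step 1: Calculate total weight = 237
Step 2: Calculate each region's proportion:
  central: 35/237 = 14.77% → 738.4
  east: 41/237 = 17.30% → 864.98
  north: 102/237 = 43.04% → 2151.9
  south: 51/237 = 21.52% → 1075.95
  west: 8/237 = 3.38% → 168.78
Step 3: Verify: sum of allocations ≈ 5000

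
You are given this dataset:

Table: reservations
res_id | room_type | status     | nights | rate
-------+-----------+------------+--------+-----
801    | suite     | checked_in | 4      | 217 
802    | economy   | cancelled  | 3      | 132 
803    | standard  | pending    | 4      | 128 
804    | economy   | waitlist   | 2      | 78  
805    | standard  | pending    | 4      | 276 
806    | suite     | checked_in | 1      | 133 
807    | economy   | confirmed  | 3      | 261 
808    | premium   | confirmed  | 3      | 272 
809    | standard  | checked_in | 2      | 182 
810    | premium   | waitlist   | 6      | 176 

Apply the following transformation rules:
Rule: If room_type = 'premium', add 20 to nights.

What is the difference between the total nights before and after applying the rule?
40

Step 1: Original sum of nights = 32
Step 2: 2 records have room_type = 'premium'
Step 3: Each affected record changes by 20
Step 4: Total change = 2 × 20 = 40
Step 5: New sum = 32 + 40 = 72
Step 6: Difference = |72 - 32| = 40
        (Sum increased by 40)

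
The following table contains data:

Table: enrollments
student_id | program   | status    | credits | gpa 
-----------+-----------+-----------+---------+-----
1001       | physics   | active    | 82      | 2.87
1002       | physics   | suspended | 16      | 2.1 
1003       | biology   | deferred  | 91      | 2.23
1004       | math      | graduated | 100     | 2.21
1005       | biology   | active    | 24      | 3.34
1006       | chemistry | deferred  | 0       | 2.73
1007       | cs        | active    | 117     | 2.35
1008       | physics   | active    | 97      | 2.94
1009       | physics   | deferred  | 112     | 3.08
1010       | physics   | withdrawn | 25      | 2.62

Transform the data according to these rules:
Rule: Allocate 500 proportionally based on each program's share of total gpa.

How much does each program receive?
biology: 105.21, chemistry: 51.57, cs: 44.39, math: 41.75, physics: 257.08

Step 1: Calculate total gpa = 26.47
Step 2: Calculate each program's proportion:
  biology: 5.57/26.47 = 21.04% → 105.21
  chemistry: 2.73/26.47 = 10.31% → 51.57
  cs: 2.35/26.47 = 8.88% → 44.39
  math: 2.21/26.47 = 8.35% → 41.75
  physics: 13.61/26.47 = 51.42% → 257.08
Step 3: Verify: sum of allocations ≈ 500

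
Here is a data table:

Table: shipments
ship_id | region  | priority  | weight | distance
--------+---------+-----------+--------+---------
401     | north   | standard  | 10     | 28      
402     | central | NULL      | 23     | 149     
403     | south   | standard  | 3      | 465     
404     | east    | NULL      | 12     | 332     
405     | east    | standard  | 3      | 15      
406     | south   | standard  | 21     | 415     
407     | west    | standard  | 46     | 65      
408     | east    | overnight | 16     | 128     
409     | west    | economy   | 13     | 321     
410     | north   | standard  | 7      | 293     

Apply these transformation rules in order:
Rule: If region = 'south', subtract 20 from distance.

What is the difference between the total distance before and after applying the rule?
40

Step 1: Original sum of distance = 2211
Step 2: 2 records have region = 'south'
Step 3: Each affected record changes by -20
Step 4: Total change = 2 × -20 = -40
Step 5: New sum = 2211 + -40 = 2171
Step 6: Difference = |2171 - 2211| = 40
        (Sum decreased by 40)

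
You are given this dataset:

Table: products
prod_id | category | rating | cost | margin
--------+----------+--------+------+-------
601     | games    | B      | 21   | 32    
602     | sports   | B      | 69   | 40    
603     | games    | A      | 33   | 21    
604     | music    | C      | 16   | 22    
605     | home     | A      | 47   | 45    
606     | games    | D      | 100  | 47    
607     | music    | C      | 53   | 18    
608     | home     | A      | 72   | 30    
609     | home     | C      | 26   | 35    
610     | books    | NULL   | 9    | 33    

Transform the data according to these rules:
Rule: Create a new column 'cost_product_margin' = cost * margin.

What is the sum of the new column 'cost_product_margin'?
15613

Step 1: For each record, compute cost * margin
Example calculations:
  21 * 32 = 672
  69 * 40 = 2760
  33 * 21 = 693
  ...
Step 2: Sum all derived values
Step 3: Total = 15613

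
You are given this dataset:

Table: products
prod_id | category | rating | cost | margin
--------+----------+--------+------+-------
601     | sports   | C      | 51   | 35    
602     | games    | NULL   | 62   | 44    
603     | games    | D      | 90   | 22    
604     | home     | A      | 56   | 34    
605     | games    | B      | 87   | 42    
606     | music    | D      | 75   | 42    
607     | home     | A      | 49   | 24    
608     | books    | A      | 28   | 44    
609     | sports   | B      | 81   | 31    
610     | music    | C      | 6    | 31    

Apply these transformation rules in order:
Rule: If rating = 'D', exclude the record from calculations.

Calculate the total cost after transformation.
420

Step 1: Identify records where rating = 'D'
Step 2: The excluded records sum to 165
Step 3: Original total cost = 585
Step 4: Remaining total = 585 - 165 = 420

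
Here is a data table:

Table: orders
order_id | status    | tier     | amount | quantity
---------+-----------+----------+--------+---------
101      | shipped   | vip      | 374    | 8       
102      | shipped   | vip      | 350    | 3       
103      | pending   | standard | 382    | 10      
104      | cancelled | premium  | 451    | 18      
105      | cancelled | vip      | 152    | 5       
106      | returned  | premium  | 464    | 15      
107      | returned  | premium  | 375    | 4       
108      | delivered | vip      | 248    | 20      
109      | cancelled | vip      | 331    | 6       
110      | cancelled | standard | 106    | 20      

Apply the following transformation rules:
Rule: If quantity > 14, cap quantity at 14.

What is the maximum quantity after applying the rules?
14

Step 1: Original maximum quantity = 20
Step 2: Apply cap at 14
Step 3: 4 records had quantity > 14 and were capped
Step 4: Maximum after transformation = 14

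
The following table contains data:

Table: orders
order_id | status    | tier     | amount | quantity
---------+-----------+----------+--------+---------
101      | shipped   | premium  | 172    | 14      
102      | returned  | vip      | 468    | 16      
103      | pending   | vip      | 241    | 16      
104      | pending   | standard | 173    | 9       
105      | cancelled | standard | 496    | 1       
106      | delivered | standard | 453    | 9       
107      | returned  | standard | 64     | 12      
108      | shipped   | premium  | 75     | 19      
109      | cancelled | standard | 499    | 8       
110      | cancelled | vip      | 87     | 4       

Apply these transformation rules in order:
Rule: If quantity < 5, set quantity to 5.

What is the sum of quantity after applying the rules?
113

Step 1: 2 records have quantity < 5
Step 2: These records originally summed to 5
Step 3: After setting to minimum: 2 × 5 = 10
Step 4: Unaffected records sum: 103
Step 5: Final sum = 10 + 103 = 113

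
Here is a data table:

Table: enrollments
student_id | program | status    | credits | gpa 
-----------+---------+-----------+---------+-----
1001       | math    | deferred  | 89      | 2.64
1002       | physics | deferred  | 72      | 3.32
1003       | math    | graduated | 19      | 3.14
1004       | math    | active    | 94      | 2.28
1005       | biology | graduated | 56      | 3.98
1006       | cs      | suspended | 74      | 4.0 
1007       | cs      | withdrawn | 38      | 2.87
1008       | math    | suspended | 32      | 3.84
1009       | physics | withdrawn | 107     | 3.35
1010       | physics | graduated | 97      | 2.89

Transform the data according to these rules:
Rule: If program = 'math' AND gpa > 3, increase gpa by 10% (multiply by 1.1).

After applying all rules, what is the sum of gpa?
33.01

Step 1: Find records where program = 'math' AND gpa > 3
Step 2: 2 records match, summing to 6.98
Step 3: After multiplier: 6.98 × 1.1 = 7.68
Step 4: Unaffected records sum: 25.33
Step 5: Final sum = 7.68 + 25.33 = 33.01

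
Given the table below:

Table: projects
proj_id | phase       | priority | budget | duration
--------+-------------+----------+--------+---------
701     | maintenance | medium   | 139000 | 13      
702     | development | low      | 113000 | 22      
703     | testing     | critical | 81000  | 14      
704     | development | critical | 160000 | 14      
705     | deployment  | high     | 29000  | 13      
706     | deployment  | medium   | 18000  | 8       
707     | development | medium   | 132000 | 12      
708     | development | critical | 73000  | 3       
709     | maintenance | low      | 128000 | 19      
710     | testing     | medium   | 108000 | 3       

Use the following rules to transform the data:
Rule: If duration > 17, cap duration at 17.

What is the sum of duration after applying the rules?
114

Step 1: 2 records have duration > 17
Step 2: These records originally summed to 41
Step 3: After capping: 2 × 17 = 34
Step 4: Unaffected records sum: 80
Step 5: Final sum = 34 + 80 = 114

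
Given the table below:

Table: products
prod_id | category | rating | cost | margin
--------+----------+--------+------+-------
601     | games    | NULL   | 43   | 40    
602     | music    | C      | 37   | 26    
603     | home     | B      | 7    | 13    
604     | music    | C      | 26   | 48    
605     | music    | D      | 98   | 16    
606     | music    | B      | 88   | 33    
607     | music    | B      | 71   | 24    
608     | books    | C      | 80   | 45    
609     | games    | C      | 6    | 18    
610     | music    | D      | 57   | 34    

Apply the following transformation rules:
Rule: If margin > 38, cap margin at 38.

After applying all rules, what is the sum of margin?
278

Step 1: 3 records have margin > 38
Step 2: These records originally summed to 133
Step 3: After capping: 3 × 38 = 114
Step 4: Unaffected records sum: 164
Step 5: Final sum = 114 + 164 = 278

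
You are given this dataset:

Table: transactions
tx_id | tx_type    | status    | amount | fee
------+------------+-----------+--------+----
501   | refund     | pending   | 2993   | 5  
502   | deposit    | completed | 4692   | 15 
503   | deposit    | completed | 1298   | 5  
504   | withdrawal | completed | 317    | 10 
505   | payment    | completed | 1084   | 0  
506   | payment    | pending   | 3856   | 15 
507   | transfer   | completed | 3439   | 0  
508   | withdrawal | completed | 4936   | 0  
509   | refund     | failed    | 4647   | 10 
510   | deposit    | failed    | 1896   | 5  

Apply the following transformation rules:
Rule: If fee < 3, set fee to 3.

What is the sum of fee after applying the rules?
74

Step 1: 3 records have fee < 3
Step 2: These records originally summed to 0
Step 3: After setting to minimum: 3 × 3 = 9
Step 4: Unaffected records sum: 65
Step 5: Final sum = 9 + 65 = 74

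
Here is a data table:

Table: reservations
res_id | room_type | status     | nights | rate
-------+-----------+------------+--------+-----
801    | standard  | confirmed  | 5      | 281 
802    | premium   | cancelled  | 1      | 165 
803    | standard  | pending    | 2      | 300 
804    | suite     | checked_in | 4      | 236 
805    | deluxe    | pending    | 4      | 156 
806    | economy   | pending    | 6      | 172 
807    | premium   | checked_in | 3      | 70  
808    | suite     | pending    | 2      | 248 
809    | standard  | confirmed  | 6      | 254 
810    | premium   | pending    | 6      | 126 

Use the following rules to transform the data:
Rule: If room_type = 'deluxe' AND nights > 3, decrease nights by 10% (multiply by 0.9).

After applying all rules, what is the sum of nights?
38.6

Step 1: Find records where room_type = 'deluxe' AND nights > 3
Step 2: 1 records match, summing to 4
Step 3: After multiplier: 4 × 0.9 = 3.6
Step 4: Unaffected records sum: 35
Step 5: Final sum = 3.6 + 35 = 38.6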